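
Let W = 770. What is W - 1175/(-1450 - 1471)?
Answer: 2250345/2921 ≈ 770.40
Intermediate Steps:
W - 1175/(-1450 - 1471) = 770 - 1175/(-1450 - 1471) = 770 - 1175/(-2921) = 770 - 1175*(-1/2921) = 770 + 1175/2921 = 2250345/2921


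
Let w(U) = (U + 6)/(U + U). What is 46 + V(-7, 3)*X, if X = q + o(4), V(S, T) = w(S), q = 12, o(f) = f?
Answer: 330/7 ≈ 47.143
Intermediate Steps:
w(U) = (6 + U)/(2*U) (w(U) = (6 + U)/((2*U)) = (6 + U)*(1/(2*U)) = (6 + U)/(2*U))
V(S, T) = (6 + S)/(2*S)
X = 16 (X = 12 + 4 = 16)
46 + V(-7, 3)*X = 46 + ((½)*(6 - 7)/(-7))*16 = 46 + ((½)*(-⅐)*(-1))*16 = 46 + (1/14)*16 = 46 + 8/7 = 330/7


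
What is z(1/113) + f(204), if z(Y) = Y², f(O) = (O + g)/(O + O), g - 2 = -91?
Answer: 1468843/5209752 ≈ 0.28194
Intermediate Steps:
g = -89 (g = 2 - 91 = -89)
f(O) = (-89 + O)/(2*O) (f(O) = (O - 89)/(O + O) = (-89 + O)/((2*O)) = (-89 + O)*(1/(2*O)) = (-89 + O)/(2*O))
z(1/113) + f(204) = (1/113)² + (½)*(-89 + 204)/204 = (1/113)² + (½)*(1/204)*115 = 1/12769 + 115/408 = 1468843/5209752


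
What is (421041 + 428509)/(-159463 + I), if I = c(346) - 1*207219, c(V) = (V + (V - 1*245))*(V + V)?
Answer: -424775/28679 ≈ -14.811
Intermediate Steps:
c(V) = 2*V*(-245 + 2*V) (c(V) = (V + (V - 245))*(2*V) = (V + (-245 + V))*(2*V) = (-245 + 2*V)*(2*V) = 2*V*(-245 + 2*V))
I = 102105 (I = 2*346*(-245 + 2*346) - 1*207219 = 2*346*(-245 + 692) - 207219 = 2*346*447 - 207219 = 309324 - 207219 = 102105)
(421041 + 428509)/(-159463 + I) = (421041 + 428509)/(-159463 + 102105) = 849550/(-57358) = 849550*(-1/57358) = -424775/28679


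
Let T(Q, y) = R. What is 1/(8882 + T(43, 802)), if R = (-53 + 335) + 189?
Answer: 1/9353 ≈ 0.00010692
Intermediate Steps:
R = 471 (R = 282 + 189 = 471)
T(Q, y) = 471
1/(8882 + T(43, 802)) = 1/(8882 + 471) = 1/9353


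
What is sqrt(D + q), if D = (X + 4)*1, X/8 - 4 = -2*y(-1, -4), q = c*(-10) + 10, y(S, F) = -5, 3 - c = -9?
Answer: sqrt(6) ≈ 2.4495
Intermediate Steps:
c = 12 (c = 3 - 1*(-9) = 3 + 9 = 12)
q = -110 (q = 12*(-10) + 10 = -120 + 10 = -110)
X = 112 (X = 32 + 8*(-2*(-5)) = 32 + 8*10 = 32 + 80 = 112)
D = 116 (D = (112 + 4)*1 = 116*1 = 116)
sqrt(D + q) = sqrt(116 - 110) = sqrt(6)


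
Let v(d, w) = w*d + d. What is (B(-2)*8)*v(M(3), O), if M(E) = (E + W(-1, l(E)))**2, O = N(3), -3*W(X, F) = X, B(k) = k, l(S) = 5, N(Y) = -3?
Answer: 3200/9 ≈ 355.56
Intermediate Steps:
W(X, F) = -X/3
O = -3
M(E) = (1/3 + E)**2 (M(E) = (E - 1/3*(-1))**2 = (E + 1/3)**2 = (1/3 + E)**2)
v(d, w) = d + d*w (v(d, w) = d*w + d = d + d*w)
(B(-2)*8)*v(M(3), O) = (-2*8)*(((1 + 3*3)**2/9)*(1 - 3)) = -16*(1 + 9)**2/9*(-2) = -16*(1/9)*10**2*(-2) = -16*(1/9)*100*(-2) = -1600*(-2)/9 = -16*(-200/9) = 3200/9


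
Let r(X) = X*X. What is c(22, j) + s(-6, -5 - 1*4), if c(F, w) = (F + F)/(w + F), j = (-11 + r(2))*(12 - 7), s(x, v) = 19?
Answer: 203/13 ≈ 15.615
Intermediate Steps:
r(X) = X²
j = -35 (j = (-11 + 2²)*(12 - 7) = (-11 + 4)*5 = -7*5 = -35)
c(F, w) = 2*F/(F + w) (c(F, w) = (2*F)/(F + w) = 2*F/(F + w))
c(22, j) + s(-6, -5 - 1*4) = 2*22/(22 - 35) + 19 = 2*22/(-13) + 19 = 2*22*(-1/13) + 19 = -44/13 + 19 = 203/13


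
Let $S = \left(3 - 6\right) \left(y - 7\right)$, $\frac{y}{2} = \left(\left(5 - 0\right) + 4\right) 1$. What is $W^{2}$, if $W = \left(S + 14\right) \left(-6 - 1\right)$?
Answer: $17689$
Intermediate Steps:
$y = 18$ ($y = 2 \left(\left(5 - 0\right) + 4\right) 1 = 2 \left(\left(5 + 0\right) + 4\right) 1 = 2 \left(5 + 4\right) 1 = 2 \cdot 9 \cdot 1 = 2 \cdot 9 = 18$)
$S = -33$ ($S = \left(3 - 6\right) \left(18 - 7\right) = \left(-3\right) 11 = -33$)
$W = 133$ ($W = \left(-33 + 14\right) \left(-6 - 1\right) = \left(-19\right) \left(-7\right) = 133$)
$W^{2} = 133^{2} = 17689$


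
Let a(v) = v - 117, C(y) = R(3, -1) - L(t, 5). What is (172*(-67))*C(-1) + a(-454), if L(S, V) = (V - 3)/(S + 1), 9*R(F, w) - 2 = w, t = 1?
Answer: 87053/9 ≈ 9672.6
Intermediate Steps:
R(F, w) = 2/9 + w/9
L(S, V) = (-3 + V)/(1 + S)
C(y) = -8/9 (C(y) = (2/9 + (⅑)*(-1)) - (-3 + 5)/(1 + 1) = (2/9 - ⅑) - 2/2 = ⅑ - 2/2 = ⅑ - 1*1 = ⅑ - 1 = -8/9)
a(v) = -117 + v
(172*(-67))*C(-1) + a(-454) = (172*(-67))*(-8/9) + (-117 - 454) = -11524*(-8/9) - 571 = 92192/9 - 571 = 87053/9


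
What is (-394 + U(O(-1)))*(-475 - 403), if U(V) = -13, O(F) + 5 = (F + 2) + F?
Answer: 357346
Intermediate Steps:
O(F) = -3 + 2*F (O(F) = -5 + ((F + 2) + F) = -5 + ((2 + F) + F) = -5 + (2 + 2*F) = -3 + 2*F)
(-394 + U(O(-1)))*(-475 - 403) = (-394 - 13)*(-475 - 403) = -407*(-878) = 357346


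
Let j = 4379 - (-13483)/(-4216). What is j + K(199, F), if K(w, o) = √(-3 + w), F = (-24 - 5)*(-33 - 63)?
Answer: 18507405/4216 ≈ 4389.8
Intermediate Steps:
F = 2784 (F = -29*(-96) = 2784)
j = 18448381/4216 (j = 4379 - (-13483)*(-1)/4216 = 4379 - 1*13483/4216 = 4379 - 13483/4216 = 18448381/4216 ≈ 4375.8)
j + K(199, F) = 18448381/4216 + √(-3 + 199) = 18448381/4216 + √196 = 18448381/4216 + 14 = 18507405/4216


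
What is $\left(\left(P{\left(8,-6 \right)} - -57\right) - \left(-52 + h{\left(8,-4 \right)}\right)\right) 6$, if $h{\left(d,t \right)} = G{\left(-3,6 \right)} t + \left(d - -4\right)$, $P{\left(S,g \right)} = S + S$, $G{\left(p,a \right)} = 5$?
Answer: $798$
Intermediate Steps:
$P{\left(S,g \right)} = 2 S$
$h{\left(d,t \right)} = 4 + d + 5 t$ ($h{\left(d,t \right)} = 5 t + \left(d - -4\right) = 5 t + \left(d + 4\right) = 5 t + \left(4 + d\right) = 4 + d + 5 t$)
$\left(\left(P{\left(8,-6 \right)} - -57\right) - \left(-52 + h{\left(8,-4 \right)}\right)\right) 6 = \left(\left(2 \cdot 8 - -57\right) + \left(52 - \left(4 + 8 + 5 \left(-4\right)\right)\right)\right) 6 = \left(\left(16 + 57\right) + \left(52 - \left(4 + 8 - 20\right)\right)\right) 6 = \left(73 + \left(52 - -8\right)\right) 6 = \left(73 + \left(52 + 8\right)\right) 6 = \left(73 + 60\right) 6 = 133 \cdot 6 = 798$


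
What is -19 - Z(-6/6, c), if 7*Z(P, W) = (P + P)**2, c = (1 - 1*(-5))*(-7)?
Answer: -137/7 ≈ -19.571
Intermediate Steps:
c = -42 (c = (1 + 5)*(-7) = 6*(-7) = -42)
Z(P, W) = 4*P**2/7 (Z(P, W) = (P + P)**2/7 = (2*P)**2/7 = (4*P**2)/7 = 4*P**2/7)
-19 - Z(-6/6, c) = -19 - 4*(-6/6)**2/7 = -19 - 4*(-6*1/6)**2/7 = -19 - 4*(-1)**2/7 = -19 - 4/7 = -137/7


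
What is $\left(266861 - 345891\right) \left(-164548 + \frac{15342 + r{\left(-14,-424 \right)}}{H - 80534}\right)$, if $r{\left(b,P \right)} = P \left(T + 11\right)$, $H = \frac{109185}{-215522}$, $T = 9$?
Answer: $\frac{32244851837516389920}{2479565419} \approx 1.3004 \cdot 10^{10}$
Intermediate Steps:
$H = - \frac{109185}{215522}$ ($H = 109185 \left(- \frac{1}{215522}\right) = - \frac{109185}{215522} \approx -0.50661$)
$r{\left(b,P \right)} = 20 P$ ($r{\left(b,P \right)} = P \left(9 + 11\right) = P 20 = 20 P$)
$\left(266861 - 345891\right) \left(-164548 + \frac{15342 + r{\left(-14,-424 \right)}}{H - 80534}\right) = \left(266861 - 345891\right) \left(-164548 + \frac{15342 + 20 \left(-424\right)}{- \frac{109185}{215522} - 80534}\right) = - 79030 \left(-164548 + \frac{15342 - 8480}{- \frac{17356957933}{215522}}\right) = - 79030 \left(-164548 + 6862 \left(- \frac{215522}{17356957933}\right)\right) = - 79030 \left(-164548 - \frac{1478911964}{17356957933}\right) = \left(-79030\right) \left(- \frac{2856054192871248}{17356957933}\right) = \frac{32244851837516389920}{2479565419}$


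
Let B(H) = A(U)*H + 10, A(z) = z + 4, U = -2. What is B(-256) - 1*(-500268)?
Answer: 499766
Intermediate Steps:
A(z) = 4 + z
B(H) = 10 + 2*H (B(H) = (4 - 2)*H + 10 = 2*H + 10 = 10 + 2*H)
B(-256) - 1*(-500268) = (10 + 2*(-256)) - 1*(-500268) = (10 - 512) + 500268 = -502 + 500268 = 499766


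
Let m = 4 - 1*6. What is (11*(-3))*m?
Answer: 66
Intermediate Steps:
m = -2 (m = 4 - 6 = -2)
(11*(-3))*m = (11*(-3))*(-2) = -33*(-2) = 66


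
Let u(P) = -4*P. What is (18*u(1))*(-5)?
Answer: 360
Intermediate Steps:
(18*u(1))*(-5) = (18*(-4*1))*(-5) = (18*(-4))*(-5) = -72*(-5) = 360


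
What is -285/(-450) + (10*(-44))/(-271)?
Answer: 18349/8130 ≈ 2.2570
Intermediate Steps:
-285/(-450) + (10*(-44))/(-271) = -285*(-1/450) - 440*(-1/271) = 19/30 + 440/271 = 18349/8130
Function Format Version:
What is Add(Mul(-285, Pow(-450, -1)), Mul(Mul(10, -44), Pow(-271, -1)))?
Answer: Rational(18349, 8130) ≈ 2.2570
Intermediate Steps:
Add(Mul(-285, Pow(-450, -1)), Mul(Mul(10, -44), Pow(-271, -1))) = Add(Mul(-285, Rational(-1, 450)), Mul(-440, Rational(-1, 271))) = Add(Rational(19, 30), Rational(440, 271)) = Rational(18349, 8130)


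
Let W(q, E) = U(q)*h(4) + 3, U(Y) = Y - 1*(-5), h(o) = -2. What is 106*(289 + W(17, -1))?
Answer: 26288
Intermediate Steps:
U(Y) = 5 + Y (U(Y) = Y + 5 = 5 + Y)
W(q, E) = -7 - 2*q (W(q, E) = (5 + q)*(-2) + 3 = (-10 - 2*q) + 3 = -7 - 2*q)
106*(289 + W(17, -1)) = 106*(289 + (-7 - 2*17)) = 106*(289 + (-7 - 34)) = 106*(289 - 41) = 106*248 = 26288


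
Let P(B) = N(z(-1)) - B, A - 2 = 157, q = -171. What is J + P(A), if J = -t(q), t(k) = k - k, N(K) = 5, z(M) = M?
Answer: -154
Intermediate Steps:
A = 159 (A = 2 + 157 = 159)
t(k) = 0
P(B) = 5 - B
J = 0 (J = -1*0 = 0)
J + P(A) = 0 + (5 - 1*159) = 0 + (5 - 159) = 0 - 154 = -154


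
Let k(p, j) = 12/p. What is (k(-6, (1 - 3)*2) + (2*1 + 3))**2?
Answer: 9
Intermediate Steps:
(k(-6, (1 - 3)*2) + (2*1 + 3))**2 = (12/(-6) + (2*1 + 3))**2 = (12*(-1/6) + (2 + 3))**2 = (-2 + 5)**2 = 3**2 = 9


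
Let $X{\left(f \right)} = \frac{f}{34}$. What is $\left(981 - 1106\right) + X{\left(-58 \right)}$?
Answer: $- \frac{2154}{17} \approx -126.71$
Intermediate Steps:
$X{\left(f \right)} = \frac{f}{34}$ ($X{\left(f \right)} = f \frac{1}{34} = \frac{f}{34}$)
$\left(981 - 1106\right) + X{\left(-58 \right)} = \left(981 - 1106\right) + \frac{1}{34} \left(-58\right) = -125 - \frac{29}{17} = - \frac{2154}{17}$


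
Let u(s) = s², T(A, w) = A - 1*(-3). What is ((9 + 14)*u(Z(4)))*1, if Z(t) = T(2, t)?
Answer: 575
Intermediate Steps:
T(A, w) = 3 + A (T(A, w) = A + 3 = 3 + A)
Z(t) = 5 (Z(t) = 3 + 2 = 5)
((9 + 14)*u(Z(4)))*1 = ((9 + 14)*5²)*1 = (23*25)*1 = 575*1 = 575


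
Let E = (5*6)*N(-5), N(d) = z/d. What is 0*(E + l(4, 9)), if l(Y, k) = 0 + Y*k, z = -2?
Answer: 0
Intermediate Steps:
N(d) = -2/d
l(Y, k) = Y*k
E = 12 (E = (5*6)*(-2/(-5)) = 30*(-2*(-⅕)) = 30*(⅖) = 12)
0*(E + l(4, 9)) = 0*(12 + 4*9) = 0*(12 + 36) = 0*48 = 0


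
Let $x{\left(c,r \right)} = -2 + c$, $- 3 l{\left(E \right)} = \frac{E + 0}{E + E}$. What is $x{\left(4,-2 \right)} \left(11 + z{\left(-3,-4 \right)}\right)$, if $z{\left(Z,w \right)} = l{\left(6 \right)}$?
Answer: $\frac{65}{3} \approx 21.667$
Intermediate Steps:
$l{\left(E \right)} = - \frac{1}{6}$ ($l{\left(E \right)} = - \frac{\left(E + 0\right) \frac{1}{E + E}}{3} = - \frac{E \frac{1}{2 E}}{3} = \left(- \frac{1}{3}\right) \frac{1}{2} = - \frac{1}{6}$)
$z{\left(Z,w \right)} = - \frac{1}{6}$
$x{\left(4,-2 \right)} \left(11 + z{\left(-3,-4 \right)}\right) = \left(-2 + 4\right) \left(11 - \frac{1}{6}\right) = 2 \cdot \frac{65}{6} = \frac{65}{3}$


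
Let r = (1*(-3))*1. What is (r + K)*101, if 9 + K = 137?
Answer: 12625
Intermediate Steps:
K = 128 (K = -9 + 137 = 128)
r = -3 (r = -3*1 = -3)
(r + K)*101 = (-3 + 128)*101 = 125*101 = 12625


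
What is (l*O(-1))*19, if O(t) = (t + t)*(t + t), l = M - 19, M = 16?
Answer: -228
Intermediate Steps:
l = -3 (l = 16 - 19 = -3)
O(t) = 4*t² (O(t) = (2*t)*(2*t) = 4*t²)
(l*O(-1))*19 = -12*(-1)²*19 = -12*19 = -228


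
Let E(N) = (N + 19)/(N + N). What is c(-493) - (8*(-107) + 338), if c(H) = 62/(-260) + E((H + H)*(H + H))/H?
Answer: 32260644304077/62308041640 ≈ 517.76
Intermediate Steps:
E(N) = (19 + N)/(2*N) (E(N) = (19 + N)/((2*N)) = (19 + N)*(1/(2*N)) = (19 + N)/(2*N))
c(H) = -31/130 + (19 + 4*H**2)/(8*H**3) (c(H) = 62/(-260) + ((19 + (H + H)*(H + H))/(2*(((H + H)*(H + H)))))/H = 62*(-1/260) + ((19 + (2*H)*(2*H))/(2*(((2*H)*(2*H)))))/H = -31/130 + ((19 + 4*H**2)/(2*((4*H**2))))/H = -31/130 + ((1/(4*H**2))*(19 + 4*H**2)/2)/H = -31/130 + ((19 + 4*H**2)/(8*H**2))/H = -31/130 + (19 + 4*H**2)/(8*H**3))
c(-493) - (8*(-107) + 338) = (-31/130 + (1/2)/(-493) + (19/8)/(-493)**3) - (8*(-107) + 338) = (-31/130 + (1/2)*(-1/493) + (19/8)*(-1/119823157)) - (-856 + 338) = (-31/130 - 1/986 - 19/958585256) - 1*(-518) = -14921265443/62308041640 + 518 = 32260644304077/62308041640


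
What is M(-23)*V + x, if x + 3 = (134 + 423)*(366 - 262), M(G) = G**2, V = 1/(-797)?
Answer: 46165696/797 ≈ 57924.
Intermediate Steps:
V = -1/797 ≈ -0.0012547
x = 57925 (x = -3 + (134 + 423)*(366 - 262) = -3 + 557*104 = -3 + 57928 = 57925)
M(-23)*V + x = (-23)**2*(-1/797) + 57925 = 529*(-1/797) + 57925 = -529/797 + 57925 = 46165696/797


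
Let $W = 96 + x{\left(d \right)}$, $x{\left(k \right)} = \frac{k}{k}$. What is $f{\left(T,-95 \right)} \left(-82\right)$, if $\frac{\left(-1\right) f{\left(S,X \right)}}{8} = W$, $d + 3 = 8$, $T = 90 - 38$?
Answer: $63632$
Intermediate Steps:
$T = 52$ ($T = 90 - 38 = 52$)
$d = 5$ ($d = -3 + 8 = 5$)
$x{\left(k \right)} = 1$
$W = 97$ ($W = 96 + 1 = 97$)
$f{\left(S,X \right)} = -776$ ($f{\left(S,X \right)} = \left(-8\right) 97 = -776$)
$f{\left(T,-95 \right)} \left(-82\right) = \left(-776\right) \left(-82\right) = 63632$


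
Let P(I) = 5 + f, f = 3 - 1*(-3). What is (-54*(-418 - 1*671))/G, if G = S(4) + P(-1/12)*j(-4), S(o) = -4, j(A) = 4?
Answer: 29403/20 ≈ 1470.2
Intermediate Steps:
f = 6 (f = 3 + 3 = 6)
P(I) = 11 (P(I) = 5 + 6 = 11)
G = 40 (G = -4 + 11*4 = -4 + 44 = 40)
(-54*(-418 - 1*671))/G = -54*(-418 - 1*671)/40 = -54*(-418 - 671)*(1/40) = -54*(-1089)*(1/40) = 58806*(1/40) = 29403/20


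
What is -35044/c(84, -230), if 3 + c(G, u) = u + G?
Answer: 35044/149 ≈ 235.19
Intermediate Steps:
c(G, u) = -3 + G + u (c(G, u) = -3 + (u + G) = -3 + (G + u) = -3 + G + u)
-35044/c(84, -230) = -35044/(-3 + 84 - 230) = -35044/(-149) = -35044*(-1/149) = 35044/149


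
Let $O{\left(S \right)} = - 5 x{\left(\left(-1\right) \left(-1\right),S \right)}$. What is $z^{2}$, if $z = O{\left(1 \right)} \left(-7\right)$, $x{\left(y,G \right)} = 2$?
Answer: $4900$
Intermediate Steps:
$O{\left(S \right)} = -10$ ($O{\left(S \right)} = \left(-5\right) 2 = -10$)
$z = 70$ ($z = \left(-10\right) \left(-7\right) = 70$)
$z^{2} = 70^{2} = 4900$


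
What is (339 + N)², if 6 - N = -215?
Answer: 313600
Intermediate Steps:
N = 221 (N = 6 - 1*(-215) = 6 + 215 = 221)
(339 + N)² = (339 + 221)² = 560² = 313600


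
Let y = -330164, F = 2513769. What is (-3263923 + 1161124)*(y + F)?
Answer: -4591682410395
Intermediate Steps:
(-3263923 + 1161124)*(y + F) = (-3263923 + 1161124)*(-330164 + 2513769) = -2102799*2183605 = -4591682410395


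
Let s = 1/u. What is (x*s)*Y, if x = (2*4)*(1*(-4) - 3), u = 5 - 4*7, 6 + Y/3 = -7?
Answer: -2184/23 ≈ -94.957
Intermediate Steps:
Y = -39 (Y = -18 + 3*(-7) = -18 - 21 = -39)
u = -23 (u = 5 - 28 = -23)
x = -56 (x = 8*(-4 - 3) = 8*(-7) = -56)
s = -1/23 (s = 1/(-23) = -1/23 ≈ -0.043478)
(x*s)*Y = -56*(-1/23)*(-39) = (56/23)*(-39) = -2184/23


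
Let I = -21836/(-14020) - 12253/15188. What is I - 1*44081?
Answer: -2346565344613/53233940 ≈ -44080.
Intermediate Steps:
I = 39964527/53233940 (I = -21836*(-1/14020) - 12253*1/15188 = 5459/3505 - 12253/15188 = 39964527/53233940 ≈ 0.75073)
I - 1*44081 = 39964527/53233940 - 1*44081 = 39964527/53233940 - 44081 = -2346565344613/53233940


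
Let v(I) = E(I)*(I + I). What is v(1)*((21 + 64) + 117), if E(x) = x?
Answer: 404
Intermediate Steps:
v(I) = 2*I² (v(I) = I*(I + I) = I*(2*I) = 2*I²)
v(1)*((21 + 64) + 117) = (2*1²)*((21 + 64) + 117) = (2*1)*(85 + 117) = 2*202 = 404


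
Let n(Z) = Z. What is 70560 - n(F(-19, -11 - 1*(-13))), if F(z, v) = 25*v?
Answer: 70510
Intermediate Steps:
70560 - n(F(-19, -11 - 1*(-13))) = 70560 - 25*(-11 - 1*(-13)) = 70560 - 25*(-11 + 13) = 70560 - 25*2 = 70560 - 1*50 = 70560 - 50 = 70510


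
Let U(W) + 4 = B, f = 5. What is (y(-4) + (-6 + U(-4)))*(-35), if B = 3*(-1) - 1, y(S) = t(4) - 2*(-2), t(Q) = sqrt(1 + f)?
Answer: 350 - 35*sqrt(6) ≈ 264.27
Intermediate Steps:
t(Q) = sqrt(6) (t(Q) = sqrt(1 + 5) = sqrt(6))
y(S) = 4 + sqrt(6) (y(S) = sqrt(6) - 2*(-2) = sqrt(6) + 4 = 4 + sqrt(6))
B = -4 (B = -3 - 1 = -4)
U(W) = -8 (U(W) = -4 - 4 = -8)
(y(-4) + (-6 + U(-4)))*(-35) = ((4 + sqrt(6)) + (-6 - 8))*(-35) = ((4 + sqrt(6)) - 14)*(-35) = (-10 + sqrt(6))*(-35) = 350 - 35*sqrt(6)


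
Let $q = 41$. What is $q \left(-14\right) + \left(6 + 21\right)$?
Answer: $-547$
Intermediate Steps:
$q \left(-14\right) + \left(6 + 21\right) = 41 \left(-14\right) + \left(6 + 21\right) = -574 + 27 = -547$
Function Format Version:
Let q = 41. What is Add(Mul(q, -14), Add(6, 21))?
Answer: -547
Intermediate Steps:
Add(Mul(q, -14), Add(6, 21)) = Add(Mul(41, -14), Add(6, 21)) = Add(-574, 27) = -547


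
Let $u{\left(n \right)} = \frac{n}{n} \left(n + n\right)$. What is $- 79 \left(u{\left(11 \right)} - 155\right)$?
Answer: $10507$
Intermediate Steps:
$u{\left(n \right)} = 2 n$ ($u{\left(n \right)} = 1 \cdot 2 n = 2 n$)
$- 79 \left(u{\left(11 \right)} - 155\right) = - 79 \left(2 \cdot 11 - 155\right) = - 79 \left(22 - 155\right) = \left(-79\right) \left(-133\right) = 10507$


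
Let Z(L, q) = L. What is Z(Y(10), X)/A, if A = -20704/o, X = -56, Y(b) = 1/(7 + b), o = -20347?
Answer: 20347/351968 ≈ 0.057809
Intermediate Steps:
A = 20704/20347 (A = -20704/(-20347) = -20704*(-1/20347) = 20704/20347 ≈ 1.0175)
Z(Y(10), X)/A = 1/((7 + 10)*(20704/20347)) = (20347/20704)/17 = (1/17)*(20347/20704) = 20347/351968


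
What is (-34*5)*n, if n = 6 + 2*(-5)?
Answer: 680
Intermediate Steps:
n = -4 (n = 6 - 10 = -4)
(-34*5)*n = -34*5*(-4) = -170*(-4) = 680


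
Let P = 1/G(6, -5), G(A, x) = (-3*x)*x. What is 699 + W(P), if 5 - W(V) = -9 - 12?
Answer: 725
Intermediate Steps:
G(A, x) = -3*x²
P = -1/75 (P = 1/(-3*(-5)²) = 1/(-3*25) = 1/(-75) = -1/75 ≈ -0.013333)
W(V) = 26 (W(V) = 5 - (-9 - 12) = 5 - 1*(-21) = 5 + 21 = 26)
699 + W(P) = 699 + 26 = 725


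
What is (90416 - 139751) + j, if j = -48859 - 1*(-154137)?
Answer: 55943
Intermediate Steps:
j = 105278 (j = -48859 + 154137 = 105278)
(90416 - 139751) + j = (90416 - 139751) + 105278 = -49335 + 105278 = 55943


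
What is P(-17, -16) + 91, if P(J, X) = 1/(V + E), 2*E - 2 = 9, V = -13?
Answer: 1363/15 ≈ 90.867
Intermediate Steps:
E = 11/2 (E = 1 + (½)*9 = 1 + 9/2 = 11/2 ≈ 5.5000)
P(J, X) = -2/15 (P(J, X) = 1/(-13 + 11/2) = 1/(-15/2) = -2/15)
P(-17, -16) + 91 = -2/15 + 91 = 1363/15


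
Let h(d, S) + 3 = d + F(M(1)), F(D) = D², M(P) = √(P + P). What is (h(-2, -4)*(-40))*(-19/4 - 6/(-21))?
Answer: -3750/7 ≈ -535.71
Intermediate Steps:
M(P) = √2*√P (M(P) = √(2*P) = √2*√P)
h(d, S) = -1 + d (h(d, S) = -3 + (d + (√2*√1)²) = -3 + (d + (√2*1)²) = -3 + (d + (√2)²) = -3 + (d + 2) = -3 + (2 + d) = -1 + d)
(h(-2, -4)*(-40))*(-19/4 - 6/(-21)) = ((-1 - 2)*(-40))*(-19/4 - 6/(-21)) = (-3*(-40))*(-19*¼ - 6*(-1/21)) = 120*(-19/4 + 2/7) = 120*(-125/28) = -3750/7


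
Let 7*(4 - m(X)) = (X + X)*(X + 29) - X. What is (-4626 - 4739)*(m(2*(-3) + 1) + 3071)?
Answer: -203782400/7 ≈ -2.9112e+7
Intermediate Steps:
m(X) = 4 + X/7 - 2*X*(29 + X)/7 (m(X) = 4 - ((X + X)*(X + 29) - X)/7 = 4 - ((2*X)*(29 + X) - X)/7 = 4 - (2*X*(29 + X) - X)/7 = 4 - (-X + 2*X*(29 + X))/7 = 4 + (X/7 - 2*X*(29 + X)/7) = 4 + X/7 - 2*X*(29 + X)/7)
(-4626 - 4739)*(m(2*(-3) + 1) + 3071) = (-4626 - 4739)*((4 - 57*(2*(-3) + 1)/7 - 2*(2*(-3) + 1)**2/7) + 3071) = -9365*((4 - 57*(-6 + 1)/7 - 2*(-6 + 1)**2/7) + 3071) = -9365*((4 - 57/7*(-5) - 2/7*(-5)**2) + 3071) = -9365*((4 + 285/7 - 2/7*25) + 3071) = -9365*((4 + 285/7 - 50/7) + 3071) = -9365*(263/7 + 3071) = -9365*21760/7 = -203782400/7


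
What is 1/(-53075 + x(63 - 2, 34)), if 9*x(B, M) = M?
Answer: -9/477641 ≈ -1.8843e-5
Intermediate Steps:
x(B, M) = M/9
1/(-53075 + x(63 - 2, 34)) = 1/(-53075 + (⅑)*34) = 1/(-53075 + 34/9) = 1/(-477641/9) = -9/477641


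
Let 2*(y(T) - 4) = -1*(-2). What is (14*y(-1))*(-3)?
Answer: -210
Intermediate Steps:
y(T) = 5 (y(T) = 4 + (-1*(-2))/2 = 4 + (½)*2 = 4 + 1 = 5)
(14*y(-1))*(-3) = (14*5)*(-3) = 70*(-3) = -210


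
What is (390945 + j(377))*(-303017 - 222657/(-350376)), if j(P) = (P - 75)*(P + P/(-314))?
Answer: -700688942859209605/4584086 ≈ -1.5285e+11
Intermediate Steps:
j(P) = 313*P*(-75 + P)/314 (j(P) = (-75 + P)*(P + P*(-1/314)) = (-75 + P)*(P - P/314) = (-75 + P)*(313*P/314) = 313*P*(-75 + P)/314)
(390945 + j(377))*(-303017 - 222657/(-350376)) = (390945 + (313/314)*377*(-75 + 377))*(-303017 - 222657/(-350376)) = (390945 + (313/314)*377*302)*(-303017 - 222657*(-1/350376)) = (390945 + 17818151/157)*(-303017 + 74219/116792) = (79196516/157)*(-35389887245/116792) = -700688942859209605/4584086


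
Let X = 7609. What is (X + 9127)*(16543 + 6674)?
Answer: 388559712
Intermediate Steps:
(X + 9127)*(16543 + 6674) = (7609 + 9127)*(16543 + 6674) = 16736*23217 = 388559712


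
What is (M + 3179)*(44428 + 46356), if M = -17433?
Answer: -1294035136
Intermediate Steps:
(M + 3179)*(44428 + 46356) = (-17433 + 3179)*(44428 + 46356) = -14254*90784 = -1294035136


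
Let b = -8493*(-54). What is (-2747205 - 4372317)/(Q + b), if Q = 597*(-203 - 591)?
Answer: 1186587/2566 ≈ 462.43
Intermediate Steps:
Q = -474018 (Q = 597*(-794) = -474018)
b = 458622
(-2747205 - 4372317)/(Q + b) = (-2747205 - 4372317)/(-474018 + 458622) = -7119522/(-15396) = -7119522*(-1/15396) = 1186587/2566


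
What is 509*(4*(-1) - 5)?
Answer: -4581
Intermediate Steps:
509*(4*(-1) - 5) = 509*(-4 - 5) = 509*(-9) = -4581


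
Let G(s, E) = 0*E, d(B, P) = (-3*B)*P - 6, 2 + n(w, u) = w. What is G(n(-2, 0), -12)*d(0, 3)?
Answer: 0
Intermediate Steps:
n(w, u) = -2 + w
d(B, P) = -6 - 3*B*P (d(B, P) = -3*B*P - 6 = -6 - 3*B*P)
G(s, E) = 0
G(n(-2, 0), -12)*d(0, 3) = 0*(-6 - 3*0*3) = 0*(-6 + 0) = 0*(-6) = 0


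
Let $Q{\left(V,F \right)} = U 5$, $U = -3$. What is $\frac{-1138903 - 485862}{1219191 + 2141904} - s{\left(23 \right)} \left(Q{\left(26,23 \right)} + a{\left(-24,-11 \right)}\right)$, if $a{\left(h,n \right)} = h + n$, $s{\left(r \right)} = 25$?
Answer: $\frac{839948797}{672219} \approx 1249.5$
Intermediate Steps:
$Q{\left(V,F \right)} = -15$ ($Q{\left(V,F \right)} = \left(-3\right) 5 = -15$)
$\frac{-1138903 - 485862}{1219191 + 2141904} - s{\left(23 \right)} \left(Q{\left(26,23 \right)} + a{\left(-24,-11 \right)}\right) = \frac{-1138903 - 485862}{1219191 + 2141904} - 25 \left(-15 - 35\right) = - \frac{1624765}{3361095} - 25 \left(-15 - 35\right) = \left(-1624765\right) \frac{1}{3361095} - 25 \left(-50\right) = - \frac{324953}{672219} - -1250 = - \frac{324953}{672219} + 1250 = \frac{839948797}{672219}$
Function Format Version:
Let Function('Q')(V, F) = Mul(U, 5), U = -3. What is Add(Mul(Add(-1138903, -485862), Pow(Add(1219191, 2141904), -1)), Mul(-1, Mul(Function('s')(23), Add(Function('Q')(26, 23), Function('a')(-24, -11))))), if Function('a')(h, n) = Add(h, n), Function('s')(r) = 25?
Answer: Rational(839948797, 672219) ≈ 1249.5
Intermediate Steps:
Function('Q')(V, F) = -15 (Function('Q')(V, F) = Mul(-3, 5) = -15)
Add(Mul(Add(-1138903, -485862), Pow(Add(1219191, 2141904), -1)), Mul(-1, Mul(Function('s')(23), Add(Function('Q')(26, 23), Function('a')(-24, -11))))) = Add(Mul(Add(-1138903, -485862), Pow(Add(1219191, 2141904), -1)), Mul(-1, Mul(25, Add(-15, Add(-24, -11))))) = Add(Mul(-1624765, Pow(3361095, -1)), Mul(-1, Mul(25, Add(-15, -35)))) = Add(Mul(-1624765, Rational(1, 3361095)), Mul(-1, Mul(25, -50))) = Add(Rational(-324953, 672219), Mul(-1, -1250)) = Add(Rational(-324953, 672219), 1250) = Rational(839948797, 672219)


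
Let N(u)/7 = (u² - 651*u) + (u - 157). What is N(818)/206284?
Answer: 73913/15868 ≈ 4.6580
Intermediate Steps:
N(u) = -1099 - 4550*u + 7*u² (N(u) = 7*((u² - 651*u) + (u - 157)) = 7*((u² - 651*u) + (-157 + u)) = 7*(-157 + u² - 650*u) = -1099 - 4550*u + 7*u²)
N(818)/206284 = (-1099 - 4550*818 + 7*818²)/206284 = (-1099 - 3721900 + 7*669124)*(1/206284) = (-1099 - 3721900 + 4683868)*(1/206284) = 960869*(1/206284) = 73913/15868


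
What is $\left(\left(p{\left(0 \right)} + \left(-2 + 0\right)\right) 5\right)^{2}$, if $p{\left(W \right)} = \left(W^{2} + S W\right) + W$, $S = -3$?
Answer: $100$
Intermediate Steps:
$p{\left(W \right)} = W^{2} - 2 W$ ($p{\left(W \right)} = \left(W^{2} - 3 W\right) + W = W^{2} - 2 W$)
$\left(\left(p{\left(0 \right)} + \left(-2 + 0\right)\right) 5\right)^{2} = \left(\left(0 \left(-2 + 0\right) + \left(-2 + 0\right)\right) 5\right)^{2} = \left(\left(0 \left(-2\right) - 2\right) 5\right)^{2} = \left(\left(0 - 2\right) 5\right)^{2} = \left(\left(-2\right) 5\right)^{2} = \left(-10\right)^{2} = 100$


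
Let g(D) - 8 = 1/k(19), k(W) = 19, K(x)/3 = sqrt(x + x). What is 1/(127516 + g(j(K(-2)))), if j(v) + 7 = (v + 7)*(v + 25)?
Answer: 19/2422957 ≈ 7.8417e-6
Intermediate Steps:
K(x) = 3*sqrt(2)*sqrt(x) (K(x) = 3*sqrt(x + x) = 3*sqrt(2*x) = 3*(sqrt(2)*sqrt(x)) = 3*sqrt(2)*sqrt(x))
j(v) = -7 + (7 + v)*(25 + v) (j(v) = -7 + (v + 7)*(v + 25) = -7 + (7 + v)*(25 + v))
g(D) = 153/19 (g(D) = 8 + 1/19 = 153/19)
1/(127516 + g(j(K(-2)))) = 1/(127516 + 153/19) = 1/(2422957/19) = 19/2422957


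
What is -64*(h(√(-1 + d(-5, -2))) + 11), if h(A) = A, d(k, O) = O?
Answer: -704 - 64*I*√3 ≈ -704.0 - 110.85*I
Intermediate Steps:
-64*(h(√(-1 + d(-5, -2))) + 11) = -64*(√(-1 - 2) + 11) = -64*(√(-3) + 11) = -64*(I*√3 + 11) = -64*(11 + I*√3) = -704 - 64*I*√3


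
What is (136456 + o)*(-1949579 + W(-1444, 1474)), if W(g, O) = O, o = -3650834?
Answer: 6846377353690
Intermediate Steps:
(136456 + o)*(-1949579 + W(-1444, 1474)) = (136456 - 3650834)*(-1949579 + 1474) = -3514378*(-1948105) = 6846377353690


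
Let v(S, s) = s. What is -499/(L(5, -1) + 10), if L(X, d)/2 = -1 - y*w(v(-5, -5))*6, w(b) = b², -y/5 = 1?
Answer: -499/1508 ≈ -0.33090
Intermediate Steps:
y = -5 (y = -5*1 = -5)
L(X, d) = 1498 (L(X, d) = 2*(-1 - (-5*(-5)²)*6) = 2*(-1 - (-5*25)*6) = 2*(-1 - (-125)*6) = 2*(-1 - 1*(-750)) = 2*(-1 + 750) = 2*749 = 1498)
-499/(L(5, -1) + 10) = -499/(1498 + 10) = -499/1508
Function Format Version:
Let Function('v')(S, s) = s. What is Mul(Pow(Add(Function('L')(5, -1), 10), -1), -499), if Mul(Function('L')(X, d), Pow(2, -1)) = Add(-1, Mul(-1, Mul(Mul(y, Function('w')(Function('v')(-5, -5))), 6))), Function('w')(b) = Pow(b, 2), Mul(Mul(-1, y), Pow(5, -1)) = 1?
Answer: Rational(-499, 1508) ≈ -0.33090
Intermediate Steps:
y = -5 (y = Mul(-5, 1) = -5)
Function('L')(X, d) = 1498 (Function('L')(X, d) = Mul(2, Add(-1, Mul(-1, Mul(Mul(-5, Pow(-5, 2)), 6)))) = Mul(2, Add(-1, Mul(-1, Mul(Mul(-5, 25), 6)))) = Mul(2, Add(-1, Mul(-1, Mul(-125, 6)))) = Mul(2, Add(-1, Mul(-1, -750))) = Mul(2, Add(-1, 750)) = Mul(2, 749) = 1498)
Mul(Pow(Add(Function('L')(5, -1), 10), -1), -499) = Mul(Pow(Add(1498, 10), -1), -499) = Mul(Pow(1508, -1), -499) = Mul(Rational(1, 1508), -499) = Rational(-499, 1508)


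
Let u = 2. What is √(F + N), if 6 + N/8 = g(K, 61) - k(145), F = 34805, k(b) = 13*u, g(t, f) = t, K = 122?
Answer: 35*√29 ≈ 188.48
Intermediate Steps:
k(b) = 26 (k(b) = 13*2 = 26)
N = 720 (N = -48 + 8*(122 - 1*26) = -48 + 8*(122 - 26) = -48 + 8*96 = -48 + 768 = 720)
√(F + N) = √(34805 + 720) = √35525 = 35*√29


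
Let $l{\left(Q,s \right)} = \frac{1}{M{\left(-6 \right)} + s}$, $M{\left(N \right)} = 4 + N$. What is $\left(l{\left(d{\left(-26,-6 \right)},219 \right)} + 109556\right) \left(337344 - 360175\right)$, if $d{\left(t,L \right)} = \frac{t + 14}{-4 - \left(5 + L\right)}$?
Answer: $- \frac{542776271643}{217} \approx -2.5013 \cdot 10^{9}$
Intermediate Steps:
$d{\left(t,L \right)} = \frac{14 + t}{-9 - L}$
$l{\left(Q,s \right)} = \frac{1}{-2 + s}$ ($l{\left(Q,s \right)} = \frac{1}{\left(4 - 6\right) + s} = \frac{1}{-2 + s}$)
$\left(l{\left(d{\left(-26,-6 \right)},219 \right)} + 109556\right) \left(337344 - 360175\right) = \left(\frac{1}{-2 + 219} + 109556\right) \left(337344 - 360175\right) = \left(\frac{1}{217} + 109556\right) \left(-22831\right) = \frac{23773653}{217} \left(-22831\right) = - \frac{542776271643}{217}$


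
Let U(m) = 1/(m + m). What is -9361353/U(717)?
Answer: -13424180202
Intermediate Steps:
U(m) = 1/(2*m)
-9361353/U(717) = -9361353/((½)/717) = -9361353/((½)*(1/717)) = -9361353/1/1434 = -9361353*1434 = -13424180202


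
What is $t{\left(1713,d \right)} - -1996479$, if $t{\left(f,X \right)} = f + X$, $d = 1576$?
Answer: $1999768$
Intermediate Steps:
$t{\left(f,X \right)} = X + f$
$t{\left(1713,d \right)} - -1996479 = \left(1576 + 1713\right) - -1996479 = 3289 + 1996479 = 1999768$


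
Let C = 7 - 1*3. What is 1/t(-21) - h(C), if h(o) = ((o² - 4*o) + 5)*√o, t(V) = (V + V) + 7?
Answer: -351/35 ≈ -10.029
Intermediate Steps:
t(V) = 7 + 2*V (t(V) = 2*V + 7 = 7 + 2*V)
C = 4 (C = 7 - 3 = 4)
h(o) = √o*(5 + o² - 4*o) (h(o) = (5 + o² - 4*o)*√o = √o*(5 + o² - 4*o))
1/t(-21) - h(C) = 1/(7 + 2*(-21)) - √4*(5 + 4² - 4*4) = 1/(7 - 42) - 2*(5 + 16 - 16) = 1/(-35) - 2*5 = -1/35 - 1*10 = -1/35 - 10 = -351/35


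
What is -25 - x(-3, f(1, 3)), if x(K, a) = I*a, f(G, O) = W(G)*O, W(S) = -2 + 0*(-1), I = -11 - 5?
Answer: -121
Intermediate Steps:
I = -16
W(S) = -2 (W(S) = -2 + 0 = -2)
f(G, O) = -2*O
x(K, a) = -16*a
-25 - x(-3, f(1, 3)) = -25 - (-16)*(-2*3) = -25 - (-16)*(-6) = -25 - 1*96 = -25 - 96 = -121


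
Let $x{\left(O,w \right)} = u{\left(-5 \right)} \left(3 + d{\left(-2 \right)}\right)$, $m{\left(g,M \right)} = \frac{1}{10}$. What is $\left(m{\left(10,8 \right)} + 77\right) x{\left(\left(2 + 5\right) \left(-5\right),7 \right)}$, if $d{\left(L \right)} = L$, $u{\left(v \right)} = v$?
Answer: $- \frac{771}{2} \approx -385.5$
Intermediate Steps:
$m{\left(g,M \right)} = \frac{1}{10}$
$x{\left(O,w \right)} = -5$ ($x{\left(O,w \right)} = - 5 \left(3 - 2\right) = \left(-5\right) 1 = -5$)
$\left(m{\left(10,8 \right)} + 77\right) x{\left(\left(2 + 5\right) \left(-5\right),7 \right)} = \left(\frac{1}{10} + 77\right) \left(-5\right) = \frac{771}{10} \left(-5\right) = - \frac{771}{2}$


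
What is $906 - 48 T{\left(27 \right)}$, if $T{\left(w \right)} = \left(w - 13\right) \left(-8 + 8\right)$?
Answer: $906$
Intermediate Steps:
$T{\left(w \right)} = 0$ ($T{\left(w \right)} = \left(-13 + w\right) 0 = 0$)
$906 - 48 T{\left(27 \right)} = 906 - 0 = 906 + 0 = 906$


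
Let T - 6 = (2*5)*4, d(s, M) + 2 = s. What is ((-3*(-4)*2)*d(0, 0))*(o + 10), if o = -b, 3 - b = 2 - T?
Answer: 1776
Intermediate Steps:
d(s, M) = -2 + s
T = 46 (T = 6 + (2*5)*4 = 6 + 10*4 = 6 + 40 = 46)
b = 47 (b = 3 - (2 - 1*46) = 3 - (2 - 46) = 3 - 1*(-44) = 3 + 44 = 47)
o = -47 (o = -1*47 = -47)
((-3*(-4)*2)*d(0, 0))*(o + 10) = ((-3*(-4)*2)*(-2 + 0))*(-47 + 10) = ((12*2)*(-2))*(-37) = (24*(-2))*(-37) = -48*(-37) = 1776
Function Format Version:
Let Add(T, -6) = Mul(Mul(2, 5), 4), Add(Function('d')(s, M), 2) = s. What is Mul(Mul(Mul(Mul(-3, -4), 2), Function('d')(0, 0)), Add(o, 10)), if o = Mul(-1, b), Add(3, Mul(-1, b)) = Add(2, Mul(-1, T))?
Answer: 1776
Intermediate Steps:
Function('d')(s, M) = Add(-2, s)
T = 46 (T = Add(6, Mul(Mul(2, 5), 4)) = Add(6, Mul(10, 4)) = Add(6, 40) = 46)
b = 47 (b = Add(3, Mul(-1, Add(2, Mul(-1, 46)))) = Add(3, Mul(-1, Add(2, -46))) = Add(3, Mul(-1, -44)) = Add(3, 44) = 47)
o = -47 (o = Mul(-1, 47) = -47)
Mul(Mul(Mul(Mul(-3, -4), 2), Function('d')(0, 0)), Add(o, 10)) = Mul(Mul(Mul(Mul(-3, -4), 2), Add(-2, 0)), Add(-47, 10)) = Mul(Mul(Mul(12, 2), -2), -37) = Mul(Mul(24, -2), -37) = Mul(-48, -37) = 1776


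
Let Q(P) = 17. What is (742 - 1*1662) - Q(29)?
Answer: -937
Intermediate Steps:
(742 - 1*1662) - Q(29) = (742 - 1*1662) - 1*17 = (742 - 1662) - 17 = -920 - 17 = -937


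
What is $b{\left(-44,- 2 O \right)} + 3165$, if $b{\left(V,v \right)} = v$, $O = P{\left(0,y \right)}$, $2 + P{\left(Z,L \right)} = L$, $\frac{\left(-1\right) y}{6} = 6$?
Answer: $3241$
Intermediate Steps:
$y = -36$ ($y = \left(-6\right) 6 = -36$)
$P{\left(Z,L \right)} = -2 + L$
$O = -38$ ($O = -2 - 36 = -38$)
$b{\left(-44,- 2 O \right)} + 3165 = \left(-2\right) \left(-38\right) + 3165 = 76 + 3165 = 3241$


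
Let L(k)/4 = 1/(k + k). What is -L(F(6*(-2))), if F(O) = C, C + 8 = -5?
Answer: 2/13 ≈ 0.15385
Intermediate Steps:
C = -13 (C = -8 - 5 = -13)
F(O) = -13
L(k) = 2/k (L(k) = 4/(k + k) = 4/((2*k)) = 4*(1/(2*k)) = 2/k)
-L(F(6*(-2))) = -2/(-13) = -2*(-1)/13 = -1*(-2/13) = 2/13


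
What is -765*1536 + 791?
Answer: -1174249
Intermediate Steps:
-765*1536 + 791 = -1175040 + 791 = -1174249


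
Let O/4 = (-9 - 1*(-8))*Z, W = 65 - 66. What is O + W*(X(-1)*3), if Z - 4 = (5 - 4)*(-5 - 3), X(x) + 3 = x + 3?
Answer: 19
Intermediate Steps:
X(x) = x (X(x) = -3 + (x + 3) = -3 + (3 + x) = x)
W = -1
Z = -4 (Z = 4 + (5 - 4)*(-5 - 3) = 4 + 1*(-8) = 4 - 8 = -4)
O = 16 (O = 4*((-9 - 1*(-8))*(-4)) = 4*((-9 + 8)*(-4)) = 4*(-1*(-4)) = 4*4 = 16)
O + W*(X(-1)*3) = 16 - (-1)*3 = 16 - 1*(-3) = 16 + 3 = 19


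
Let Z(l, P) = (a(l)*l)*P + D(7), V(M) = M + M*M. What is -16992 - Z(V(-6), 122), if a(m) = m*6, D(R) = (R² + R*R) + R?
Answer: -675897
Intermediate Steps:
D(R) = R + 2*R² (D(R) = (R² + R²) + R = 2*R² + R = R + 2*R²)
a(m) = 6*m
V(M) = M + M²
Z(l, P) = 105 + 6*P*l² (Z(l, P) = ((6*l)*l)*P + 7*(1 + 2*7) = (6*l²)*P + 7*(1 + 14) = 6*P*l² + 7*15 = 6*P*l² + 105 = 105 + 6*P*l²)
-16992 - Z(V(-6), 122) = -16992 - (105 + 6*122*(-6*(1 - 6))²) = -16992 - (105 + 6*122*(-6*(-5))²) = -16992 - (105 + 6*122*30²) = -16992 - (105 + 6*122*900) = -16992 - (105 + 658800) = -16992 - 1*658905 = -16992 - 658905 = -675897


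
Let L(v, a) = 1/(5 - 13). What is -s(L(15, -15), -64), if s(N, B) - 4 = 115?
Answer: -119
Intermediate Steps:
L(v, a) = -⅛ (L(v, a) = 1/(-8) = -⅛)
s(N, B) = 119 (s(N, B) = 4 + 115 = 119)
-s(L(15, -15), -64) = -1*119 = -119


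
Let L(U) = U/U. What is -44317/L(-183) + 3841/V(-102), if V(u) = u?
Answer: -4524175/102 ≈ -44355.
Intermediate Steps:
L(U) = 1
-44317/L(-183) + 3841/V(-102) = -44317/1 + 3841/(-102) = -44317*1 + 3841*(-1/102) = -44317 - 3841/102 = -4524175/102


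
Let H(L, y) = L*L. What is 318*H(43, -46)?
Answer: 587982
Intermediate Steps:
H(L, y) = L²
318*H(43, -46) = 318*43² = 318*1849 = 587982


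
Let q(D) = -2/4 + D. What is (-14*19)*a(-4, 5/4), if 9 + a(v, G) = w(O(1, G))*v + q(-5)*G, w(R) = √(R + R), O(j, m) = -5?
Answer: 16891/4 + 1064*I*√10 ≈ 4222.8 + 3364.7*I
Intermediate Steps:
w(R) = √2*√R (w(R) = √(2*R) = √2*√R)
q(D) = -½ + D (q(D) = -2*¼ + D = -½ + D)
a(v, G) = -9 - 11*G/2 + I*v*√10 (a(v, G) = -9 + ((√2*√(-5))*v + (-½ - 5)*G) = -9 + ((√2*(I*√5))*v - 11*G/2) = -9 + ((I*√10)*v - 11*G/2) = -9 + (I*v*√10 - 11*G/2) = -9 + (-11*G/2 + I*v*√10) = -9 - 11*G/2 + I*v*√10)
(-14*19)*a(-4, 5/4) = (-14*19)*(-9 - 55/(2*4) + I*(-4)*√10) = -266*(-9 - 55/(2*4) - 4*I*√10) = -266*(-9 - 11/2*5/4 - 4*I*√10) = -266*(-9 - 55/8 - 4*I*√10) = -266*(-127/8 - 4*I*√10) = 16891/4 + 1064*I*√10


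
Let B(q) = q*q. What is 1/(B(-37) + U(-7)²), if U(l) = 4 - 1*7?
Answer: 1/1378 ≈ 0.00072569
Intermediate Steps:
B(q) = q²
U(l) = -3 (U(l) = 4 - 7 = -3)
1/(B(-37) + U(-7)²) = 1/((-37)² + (-3)²) = 1/(1369 + 9) = 1/1378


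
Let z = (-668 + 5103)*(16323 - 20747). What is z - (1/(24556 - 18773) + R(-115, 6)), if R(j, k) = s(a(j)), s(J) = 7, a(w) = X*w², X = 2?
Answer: -113465045002/5783 ≈ -1.9620e+7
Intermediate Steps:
a(w) = 2*w²
R(j, k) = 7
z = -19620440 (z = 4435*(-4424) = -19620440)
z - (1/(24556 - 18773) + R(-115, 6)) = -19620440 - (1/(24556 - 18773) + 7) = -19620440 - (1/5783 + 7) = -19620440 - 1*40482/5783 = -19620440 - 40482/5783 = -113465045002/5783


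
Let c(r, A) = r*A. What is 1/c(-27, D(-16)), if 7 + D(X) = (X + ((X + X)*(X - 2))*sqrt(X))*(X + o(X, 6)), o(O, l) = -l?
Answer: -115/23124531321 - 5632*I/7708177107 ≈ -4.9731e-9 - 7.3065e-7*I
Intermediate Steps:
D(X) = -7 + (-6 + X)*(X + 2*X**(3/2)*(-2 + X)) (D(X) = -7 + (X + ((X + X)*(X - 2))*sqrt(X))*(X - 1*6) = -7 + (X + ((2*X)*(-2 + X))*sqrt(X))*(X - 6) = -7 + (X + (2*X*(-2 + X))*sqrt(X))*(-6 + X) = -7 + (X + 2*X**(3/2)*(-2 + X))*(-6 + X) = -7 + (-6 + X)*(X + 2*X**(3/2)*(-2 + X)))
c(r, A) = A*r
1/c(-27, D(-16)) = 1/((-7 + (-16)**2 - 16384*I - 6*(-16) + 2*(-16)**(7/2) + 24*(-16)**(3/2))*(-27)) = 1/((-7 + 256 - 16384*I + 96 + 2*(-16384*I) + 24*(-64*I))*(-27)) = 1/((-7 + 256 - 16384*I + 96 - 32768*I - 1536*I)*(-27)) = 1/((345 - 50688*I)*(-27)) = 1/(-9315 + 1368576*I) = (-9315 - 1368576*I)/1873087037001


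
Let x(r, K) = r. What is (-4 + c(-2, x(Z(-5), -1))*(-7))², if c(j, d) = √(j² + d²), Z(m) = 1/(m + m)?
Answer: 21249/100 + 28*√401/5 ≈ 324.63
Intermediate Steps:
Z(m) = 1/(2*m)
c(j, d) = √(d² + j²)
(-4 + c(-2, x(Z(-5), -1))*(-7))² = (-4 + √(((½)/(-5))² + (-2)²)*(-7))² = (-4 + √(((½)*(-⅕))² + 4)*(-7))² = (-4 + √((-⅒)² + 4)*(-7))² = (-4 + √(1/100 + 4)*(-7))² = (-4 + √(401/100)*(-7))² = (-4 + (√401/10)*(-7))² = (-4 - 7*√401/10)²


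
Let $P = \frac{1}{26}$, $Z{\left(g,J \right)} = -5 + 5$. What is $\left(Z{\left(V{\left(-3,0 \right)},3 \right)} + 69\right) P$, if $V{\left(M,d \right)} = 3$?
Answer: $\frac{69}{26} \approx 2.6538$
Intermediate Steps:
$Z{\left(g,J \right)} = 0$
$P = \frac{1}{26} \approx 0.038462$
$\left(Z{\left(V{\left(-3,0 \right)},3 \right)} + 69\right) P = \left(0 + 69\right) \frac{1}{26} = 69 \cdot \frac{1}{26} = \frac{69}{26}$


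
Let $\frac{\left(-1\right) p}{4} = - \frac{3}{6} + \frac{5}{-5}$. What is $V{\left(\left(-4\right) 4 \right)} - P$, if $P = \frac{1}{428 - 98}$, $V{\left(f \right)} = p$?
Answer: $\frac{1979}{330} \approx 5.997$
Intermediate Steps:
$p = 6$ ($p = - 4 \left(- \frac{3}{6} + \frac{5}{-5}\right) = - 4 \left(\left(-3\right) \frac{1}{6} + 5 \left(- \frac{1}{5}\right)\right) = - 4 \left(- \frac{1}{2} - 1\right) = \left(-4\right) \left(- \frac{3}{2}\right) = 6$)
$V{\left(f \right)} = 6$
$P = \frac{1}{330} \approx 0.0030303$
$V{\left(\left(-4\right) 4 \right)} - P = 6 - \frac{1}{330} = \frac{1979}{330}$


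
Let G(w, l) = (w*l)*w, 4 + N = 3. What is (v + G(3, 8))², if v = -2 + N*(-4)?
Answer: 5476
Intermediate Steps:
N = -1 (N = -4 + 3 = -1)
G(w, l) = l*w² (G(w, l) = (l*w)*w = l*w²)
v = 2 (v = -2 - 1*(-4) = -2 + 4 = 2)
(v + G(3, 8))² = (2 + 8*3²)² = (2 + 8*9)² = (2 + 72)² = 74² = 5476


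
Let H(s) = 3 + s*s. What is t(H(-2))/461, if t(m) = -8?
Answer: -8/461 ≈ -0.017354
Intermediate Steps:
H(s) = 3 + s²
t(H(-2))/461 = -8/461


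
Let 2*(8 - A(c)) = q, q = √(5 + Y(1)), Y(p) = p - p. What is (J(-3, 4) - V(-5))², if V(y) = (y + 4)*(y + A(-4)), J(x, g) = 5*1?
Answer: (16 - √5)²/4 ≈ 47.361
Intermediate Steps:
Y(p) = 0
q = √5 (q = √(5 + 0) = √5 ≈ 2.2361)
J(x, g) = 5
A(c) = 8 - √5/2
V(y) = (4 + y)*(8 + y - √5/2) (V(y) = (y + 4)*(y + (8 - √5/2)) = (4 + y)*(8 + y - √5/2))
(J(-3, 4) - V(-5))² = (5 - (32 + (-5)² - 2*√5 + 12*(-5) - ½*(-5)*√5))² = (5 - (32 + 25 - 2*√5 - 60 + 5*√5/2))² = (5 - (-3 + √5/2))² = (5 + (3 - √5/2))² = (8 - √5/2)²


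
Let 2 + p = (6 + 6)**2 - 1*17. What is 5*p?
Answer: 625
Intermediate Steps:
p = 125 (p = -2 + ((6 + 6)**2 - 1*17) = -2 + (12**2 - 17) = -2 + (144 - 17) = -2 + 127 = 125)
5*p = 5*125 = 625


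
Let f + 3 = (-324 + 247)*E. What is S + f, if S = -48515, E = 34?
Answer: -51136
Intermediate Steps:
f = -2621 (f = -3 + (-324 + 247)*34 = -3 - 77*34 = -3 - 2618 = -2621)
S + f = -48515 - 2621 = -51136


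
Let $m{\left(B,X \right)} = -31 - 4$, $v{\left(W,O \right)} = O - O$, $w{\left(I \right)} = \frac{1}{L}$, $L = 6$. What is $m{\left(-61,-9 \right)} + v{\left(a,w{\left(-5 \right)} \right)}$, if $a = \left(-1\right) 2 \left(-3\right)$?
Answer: $-35$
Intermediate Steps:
$w{\left(I \right)} = \frac{1}{6}$
$a = 6$ ($a = \left(-2\right) \left(-3\right) = 6$)
$v{\left(W,O \right)} = 0$
$m{\left(B,X \right)} = -35$
$m{\left(-61,-9 \right)} + v{\left(a,w{\left(-5 \right)} \right)} = -35 + 0 = -35$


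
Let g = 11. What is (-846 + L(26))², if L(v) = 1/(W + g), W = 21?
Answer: 732839041/1024 ≈ 7.1566e+5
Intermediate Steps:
L(v) = 1/32 (L(v) = 1/(21 + 11) = 1/32)
(-846 + L(26))² = (-846 + 1/32)² = (-27071/32)² = 732839041/1024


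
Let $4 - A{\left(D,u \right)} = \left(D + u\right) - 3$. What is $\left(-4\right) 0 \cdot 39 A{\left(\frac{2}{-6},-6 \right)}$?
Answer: $0$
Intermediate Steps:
$A{\left(D,u \right)} = 7 - D - u$ ($A{\left(D,u \right)} = 4 - \left(\left(D + u\right) - 3\right) = 4 - \left(-3 + D + u\right) = 7 - D - u$)
$\left(-4\right) 0 \cdot 39 A{\left(\frac{2}{-6},-6 \right)} = \left(-4\right) 0 \cdot 39 \left(7 - \frac{2}{-6} - -6\right) = 0 \cdot 39 \left(7 - 2 \left(- \frac{1}{6}\right) + 6\right) = 0 \left(7 - - \frac{1}{3} + 6\right) = 0 \left(7 + \frac{1}{3} + 6\right) = 0 \cdot \frac{40}{3} = 0$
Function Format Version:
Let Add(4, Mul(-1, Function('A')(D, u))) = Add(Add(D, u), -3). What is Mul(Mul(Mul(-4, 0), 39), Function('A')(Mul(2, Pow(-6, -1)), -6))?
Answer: 0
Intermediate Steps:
Function('A')(D, u) = Add(7, Mul(-1, D), Mul(-1, u)) (Function('A')(D, u) = Add(4, Mul(-1, Add(Add(D, u), -3))) = Add(4, Mul(-1, Add(-3, D, u))) = Add(4, Add(3, Mul(-1, D), Mul(-1, u))) = Add(7, Mul(-1, D), Mul(-1, u)))
Mul(Mul(Mul(-4, 0), 39), Function('A')(Mul(2, Pow(-6, -1)), -6)) = Mul(Mul(Mul(-4, 0), 39), Add(7, Mul(-1, Mul(2, Pow(-6, -1))), Mul(-1, -6))) = Mul(Mul(0, 39), Add(7, Mul(-1, Mul(2, Rational(-1, 6))), 6)) = Mul(0, Add(7, Mul(-1, Rational(-1, 3)), 6)) = Mul(0, Add(7, Rational(1, 3), 6)) = Mul(0, Rational(40, 3)) = 0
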